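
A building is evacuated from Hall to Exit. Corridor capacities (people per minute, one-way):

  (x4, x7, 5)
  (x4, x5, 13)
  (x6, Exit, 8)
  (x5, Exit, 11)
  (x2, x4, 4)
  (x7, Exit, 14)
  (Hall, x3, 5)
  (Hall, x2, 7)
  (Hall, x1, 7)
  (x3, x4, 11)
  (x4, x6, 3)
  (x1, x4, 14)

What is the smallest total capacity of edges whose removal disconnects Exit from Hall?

16

Augment Hall→x1→x4→x5→Exit: bottleneck 7, flow now 7.
Augment Hall→x2→x4→x5→Exit: bottleneck 4, flow now 11.
Augment Hall→x3→x4→x6→Exit: bottleneck 3, flow now 14.
Augment Hall→x3→x4→x7→Exit: bottleneck 2, flow now 16.
No augmenting path remains; maximum flow = 16.
By max-flow min-cut, the minimum cut capacity equals the max flow.
In the residual graph, reachable from Hall: {Hall, x2}.
Min-cut edges: Hall→x1 (7), Hall→x3 (5), x2→x4 (4); capacity 7 + 5 + 4 = 16.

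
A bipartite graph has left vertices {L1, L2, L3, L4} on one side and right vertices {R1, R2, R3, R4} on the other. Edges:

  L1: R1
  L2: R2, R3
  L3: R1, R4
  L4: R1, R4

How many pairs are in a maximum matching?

Unit-capacity flow: source→left, listed edges, right→sink; max matching = max flow.
Augmenting path L1→R1 (+1); matched 1.
Augmenting path L2→R2 (+1); matched 2.
Augmenting path L3→R4 (+1); matched 3.
No augmenting path remains; maximum matching = 3.
König certificate: {L2, R1, R4} is a vertex cover of size 3 (every listed pair touches it), so no matching can be larger.

3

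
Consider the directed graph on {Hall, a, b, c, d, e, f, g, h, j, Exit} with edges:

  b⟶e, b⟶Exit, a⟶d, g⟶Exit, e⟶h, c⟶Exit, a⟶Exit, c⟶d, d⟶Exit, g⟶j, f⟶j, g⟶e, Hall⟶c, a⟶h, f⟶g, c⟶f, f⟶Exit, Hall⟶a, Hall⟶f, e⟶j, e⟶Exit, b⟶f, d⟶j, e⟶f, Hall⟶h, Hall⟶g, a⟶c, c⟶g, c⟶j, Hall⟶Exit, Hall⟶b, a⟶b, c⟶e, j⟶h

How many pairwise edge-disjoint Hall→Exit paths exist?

6

Assign every edge capacity 1; by Menger, the answer equals the max flow.
Path Hall→Exit (+1); total 1.
Path Hall→a→Exit (+1); total 2.
Path Hall→b→Exit (+1); total 3.
Path Hall→c→Exit (+1); total 4.
Path Hall→f→Exit (+1); total 5.
Path Hall→g→Exit (+1); total 6.
No residual Hall→Exit path; max flow = 6.
Certifying cut of size 6: {Hall→Exit, Hall→a, Hall→b, Hall→c, Hall→f, Hall→g}.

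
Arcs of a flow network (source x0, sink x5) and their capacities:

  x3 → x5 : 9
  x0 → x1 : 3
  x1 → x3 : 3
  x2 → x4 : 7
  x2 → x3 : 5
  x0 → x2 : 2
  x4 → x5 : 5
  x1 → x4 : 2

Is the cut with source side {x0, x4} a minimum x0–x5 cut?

No — its capacity is 10, but the minimum cut has capacity 5.

Given cut capacity: 3 + 2 + 5 = 10.
Augment x0→x1→x3→x5: bottleneck 3, flow now 3.
Augment x0→x2→x3→x5: bottleneck 2, flow now 5.
No augmenting path remains; maximum flow = 5.
In the residual graph, reachable from x0: {x0}.
Min-cut edges: x0→x1 (3), x0→x2 (2); capacity 3 + 2 = 5.
Cut capacity 10 exceeds the max flow 5, so it is not minimum.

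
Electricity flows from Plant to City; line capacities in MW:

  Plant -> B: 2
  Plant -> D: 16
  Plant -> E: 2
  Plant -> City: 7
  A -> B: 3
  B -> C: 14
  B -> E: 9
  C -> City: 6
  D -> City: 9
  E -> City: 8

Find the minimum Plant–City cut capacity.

20

Augment Plant→City: bottleneck 7, flow now 7.
Augment Plant→D→City: bottleneck 9, flow now 16.
Augment Plant→E→City: bottleneck 2, flow now 18.
Augment Plant→B→C→City: bottleneck 2, flow now 20.
No augmenting path remains; maximum flow = 20.
By max-flow min-cut, the minimum cut capacity equals the max flow.
In the residual graph, reachable from Plant: {Plant, D}.
Min-cut edges: Plant→B (2), Plant→E (2), Plant→City (7), D→City (9); capacity 2 + 2 + 7 + 9 = 20.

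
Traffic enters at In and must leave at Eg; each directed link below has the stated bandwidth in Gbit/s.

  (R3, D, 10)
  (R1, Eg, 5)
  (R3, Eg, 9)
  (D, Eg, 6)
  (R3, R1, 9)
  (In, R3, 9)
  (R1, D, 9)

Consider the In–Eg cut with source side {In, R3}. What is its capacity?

Edges leaving {In, R3}: R3→R1 (9), R3→D (10), R3→Eg (9).
Cut capacity = 9 + 10 + 9 = 28.

28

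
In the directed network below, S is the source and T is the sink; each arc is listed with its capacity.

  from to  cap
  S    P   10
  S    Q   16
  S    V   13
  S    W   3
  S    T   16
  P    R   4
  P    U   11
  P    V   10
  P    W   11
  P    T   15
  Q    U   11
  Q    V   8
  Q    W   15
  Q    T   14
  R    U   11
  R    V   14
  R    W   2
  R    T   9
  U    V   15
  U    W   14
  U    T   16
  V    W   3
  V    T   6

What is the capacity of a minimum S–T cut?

Augment S→T: bottleneck 16, flow now 16.
Augment S→P→T: bottleneck 10, flow now 26.
Augment S→Q→T: bottleneck 14, flow now 40.
Augment S→V→T: bottleneck 6, flow now 46.
Augment S→Q→U→T: bottleneck 2, flow now 48.
No augmenting path remains; maximum flow = 48.
By max-flow min-cut, the minimum cut capacity equals the max flow.
In the residual graph, reachable from S: {S, V, W}.
Min-cut edges: S→P (10), S→Q (16), S→T (16), V→T (6); capacity 10 + 16 + 16 + 6 = 48.

48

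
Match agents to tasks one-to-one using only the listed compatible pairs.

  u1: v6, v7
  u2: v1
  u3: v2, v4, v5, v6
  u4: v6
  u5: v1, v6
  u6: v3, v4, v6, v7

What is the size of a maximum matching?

5

Unit-capacity flow: source→left, listed edges, right→sink; max matching = max flow.
Augmenting path u1→v6 (+1); matched 1.
Augmenting path u2→v1 (+1); matched 2.
Augmenting path u3→v2 (+1); matched 3.
Augmenting path u6→v3 (+1); matched 4.
Augmenting path u4→v6→u1→v7 (+1); matched 5.
No augmenting path remains; maximum matching = 5.
König certificate: {u1, u3, u6, v1, v6} is a vertex cover of size 5 (every listed pair touches it), so no matching can be larger.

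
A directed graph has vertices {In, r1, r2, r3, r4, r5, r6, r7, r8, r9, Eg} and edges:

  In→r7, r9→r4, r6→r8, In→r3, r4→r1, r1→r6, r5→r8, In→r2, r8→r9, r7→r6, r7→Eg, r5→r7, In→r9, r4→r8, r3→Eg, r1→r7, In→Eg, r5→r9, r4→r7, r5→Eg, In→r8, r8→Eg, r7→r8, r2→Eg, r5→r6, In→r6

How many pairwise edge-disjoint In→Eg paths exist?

5

Assign every edge capacity 1; by Menger, the answer equals the max flow.
Path In→Eg (+1); total 1.
Path In→r2→Eg (+1); total 2.
Path In→r3→Eg (+1); total 3.
Path In→r7→Eg (+1); total 4.
Path In→r8→Eg (+1); total 5.
No residual In→Eg path; max flow = 5.
Certifying cut of size 5: {In→Eg, In→r2, In→r3, r7→Eg, r8→Eg}.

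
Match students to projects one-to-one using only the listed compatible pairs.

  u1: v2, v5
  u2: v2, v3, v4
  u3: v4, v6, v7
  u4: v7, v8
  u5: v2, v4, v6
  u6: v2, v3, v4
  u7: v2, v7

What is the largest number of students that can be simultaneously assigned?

7

Unit-capacity flow: source→left, listed edges, right→sink; max matching = max flow.
Augmenting path u1→v2 (+1); matched 1.
Augmenting path u2→v3 (+1); matched 2.
Augmenting path u3→v4 (+1); matched 3.
Augmenting path u4→v7 (+1); matched 4.
Augmenting path u5→v6 (+1); matched 5.
Augmenting path u6→v2→u1→v5 (+1); matched 6.
Augmenting path u7→v7→u4→v8 (+1); matched 7.
No augmenting path remains; maximum matching = 7.
König certificate: {u1, u2, u3, u4, u5, u6, u7} is a vertex cover of size 7 (every listed pair touches it), so no matching can be larger.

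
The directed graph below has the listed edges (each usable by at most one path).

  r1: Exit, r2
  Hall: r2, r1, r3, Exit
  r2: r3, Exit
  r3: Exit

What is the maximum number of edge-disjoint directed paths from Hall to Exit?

4

Assign every edge capacity 1; by Menger, the answer equals the max flow.
Path Hall→Exit (+1); total 1.
Path Hall→r1→Exit (+1); total 2.
Path Hall→r2→Exit (+1); total 3.
Path Hall→r3→Exit (+1); total 4.
No residual Hall→Exit path; max flow = 4.
Certifying cut of size 4: {Hall→Exit, Hall→r1, Hall→r2, Hall→r3}.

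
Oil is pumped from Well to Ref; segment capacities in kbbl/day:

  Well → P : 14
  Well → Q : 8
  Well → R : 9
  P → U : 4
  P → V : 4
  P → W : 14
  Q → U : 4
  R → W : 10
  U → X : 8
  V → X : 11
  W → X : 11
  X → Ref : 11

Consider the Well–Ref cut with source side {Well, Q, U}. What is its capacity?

31

Edges leaving {Well, Q, U}: Well→P (14), Well→R (9), U→X (8).
Cut capacity = 14 + 9 + 8 = 31.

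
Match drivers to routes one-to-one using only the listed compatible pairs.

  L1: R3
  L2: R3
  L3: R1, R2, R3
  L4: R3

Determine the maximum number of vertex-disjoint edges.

2

Unit-capacity flow: source→left, listed edges, right→sink; max matching = max flow.
Augmenting path L1→R3 (+1); matched 1.
Augmenting path L3→R1 (+1); matched 2.
No augmenting path remains; maximum matching = 2.
König certificate: {L3, R3} is a vertex cover of size 2 (every listed pair touches it), so no matching can be larger.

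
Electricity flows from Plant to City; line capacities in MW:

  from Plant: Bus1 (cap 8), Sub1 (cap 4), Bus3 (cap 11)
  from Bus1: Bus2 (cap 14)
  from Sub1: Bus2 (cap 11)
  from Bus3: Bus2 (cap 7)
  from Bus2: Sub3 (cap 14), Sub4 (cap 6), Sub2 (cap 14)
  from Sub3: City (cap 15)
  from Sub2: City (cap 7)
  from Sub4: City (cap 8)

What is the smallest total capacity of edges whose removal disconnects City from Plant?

Augment Plant→Bus1→Bus2→Sub3→City: bottleneck 8, flow now 8.
Augment Plant→Sub1→Bus2→Sub3→City: bottleneck 4, flow now 12.
Augment Plant→Bus3→Bus2→Sub3→City: bottleneck 2, flow now 14.
Augment Plant→Bus3→Bus2→Sub2→City: bottleneck 5, flow now 19.
No augmenting path remains; maximum flow = 19.
By max-flow min-cut, the minimum cut capacity equals the max flow.
In the residual graph, reachable from Plant: {Plant, Bus3}.
Min-cut edges: Plant→Bus1 (8), Plant→Sub1 (4), Bus3→Bus2 (7); capacity 8 + 4 + 7 = 19.

19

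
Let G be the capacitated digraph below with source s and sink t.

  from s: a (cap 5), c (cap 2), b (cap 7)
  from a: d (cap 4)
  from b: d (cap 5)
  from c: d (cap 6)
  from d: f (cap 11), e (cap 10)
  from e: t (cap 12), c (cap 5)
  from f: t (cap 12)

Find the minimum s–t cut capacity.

11

Augment s→a→d→e→t: bottleneck 4, flow now 4.
Augment s→b→d→e→t: bottleneck 5, flow now 9.
Augment s→c→d→e→t: bottleneck 1, flow now 10.
Augment s→c→d→f→t: bottleneck 1, flow now 11.
No augmenting path remains; maximum flow = 11.
By max-flow min-cut, the minimum cut capacity equals the max flow.
In the residual graph, reachable from s: {s, a, b}.
Min-cut edges: s→c (2), a→d (4), b→d (5); capacity 2 + 4 + 5 = 11.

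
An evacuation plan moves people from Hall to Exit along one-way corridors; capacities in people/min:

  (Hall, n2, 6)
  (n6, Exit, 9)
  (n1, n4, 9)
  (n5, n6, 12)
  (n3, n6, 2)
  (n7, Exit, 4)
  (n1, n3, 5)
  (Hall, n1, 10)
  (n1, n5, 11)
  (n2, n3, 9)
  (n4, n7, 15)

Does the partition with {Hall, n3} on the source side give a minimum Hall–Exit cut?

Given cut capacity: 10 + 6 + 2 = 18.
Augment Hall→n1→n3→n6→Exit: bottleneck 2, flow now 2.
Augment Hall→n1→n4→n7→Exit: bottleneck 4, flow now 6.
Augment Hall→n1→n5→n6→Exit: bottleneck 4, flow now 10.
Augment Hall→n2→n3→n1→n5→n6→Exit: bottleneck 2, flow now 12. (uses reverse residual edge)
No augmenting path remains; maximum flow = 12.
In the residual graph, reachable from Hall: {Hall, n2, n3}.
Min-cut edges: Hall→n1 (10), n3→n6 (2); capacity 10 + 2 = 12.
Cut capacity 18 exceeds the max flow 12, so it is not minimum.

No — its capacity is 18, but the minimum cut has capacity 12.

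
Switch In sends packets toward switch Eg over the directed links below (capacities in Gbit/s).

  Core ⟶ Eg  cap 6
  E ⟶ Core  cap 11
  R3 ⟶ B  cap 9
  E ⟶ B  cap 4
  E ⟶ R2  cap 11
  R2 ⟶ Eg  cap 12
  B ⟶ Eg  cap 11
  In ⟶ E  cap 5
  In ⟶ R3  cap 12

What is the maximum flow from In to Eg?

14

Augment In→E→B→Eg: bottleneck 4, flow now 4.
Augment In→E→R2→Eg: bottleneck 1, flow now 5.
Augment In→R3→B→Eg: bottleneck 7, flow now 12.
Augment In→R3→B→E→R2→Eg: bottleneck 2, flow now 14. (uses reverse residual edge)
No augmenting path remains; maximum flow = 14.
In the residual graph, reachable from In: {In, R3}.
Min-cut edges: In→E (5), R3→B (9); capacity 5 + 9 = 14.
This cut is saturated, so no flow can exceed 14.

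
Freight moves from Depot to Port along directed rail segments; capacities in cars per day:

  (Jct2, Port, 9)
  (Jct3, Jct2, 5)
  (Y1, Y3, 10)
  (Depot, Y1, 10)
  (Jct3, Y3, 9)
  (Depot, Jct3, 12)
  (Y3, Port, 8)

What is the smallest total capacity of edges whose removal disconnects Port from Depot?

Augment Depot→Y1→Y3→Port: bottleneck 8, flow now 8.
Augment Depot→Jct3→Jct2→Port: bottleneck 5, flow now 13.
No augmenting path remains; maximum flow = 13.
By max-flow min-cut, the minimum cut capacity equals the max flow.
In the residual graph, reachable from Depot: {Depot, Y1, Jct3, Y3}.
Min-cut edges: Jct3→Jct2 (5), Y3→Port (8); capacity 5 + 8 = 13.

13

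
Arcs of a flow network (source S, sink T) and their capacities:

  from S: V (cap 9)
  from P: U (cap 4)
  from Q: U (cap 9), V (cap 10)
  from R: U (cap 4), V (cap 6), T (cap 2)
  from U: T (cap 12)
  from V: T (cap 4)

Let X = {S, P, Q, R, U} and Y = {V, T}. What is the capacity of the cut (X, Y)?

Edges leaving {S, P, Q, R, U}: S→V (9), Q→V (10), R→V (6), R→T (2), U→T (12).
Cut capacity = 9 + 10 + 6 + 2 + 12 = 39.

39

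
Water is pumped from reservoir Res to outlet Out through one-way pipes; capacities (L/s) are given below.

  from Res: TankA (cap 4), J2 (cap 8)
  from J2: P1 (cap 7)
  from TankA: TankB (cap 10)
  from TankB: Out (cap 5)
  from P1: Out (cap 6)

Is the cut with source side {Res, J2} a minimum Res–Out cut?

No — its capacity is 11, but the minimum cut has capacity 10.

Given cut capacity: 4 + 7 = 11.
Augment Res→J2→P1→Out: bottleneck 6, flow now 6.
Augment Res→TankA→TankB→Out: bottleneck 4, flow now 10.
No augmenting path remains; maximum flow = 10.
In the residual graph, reachable from Res: {Res, J2, P1}.
Min-cut edges: Res→TankA (4), P1→Out (6); capacity 4 + 6 = 10.
Cut capacity 11 exceeds the max flow 10, so it is not minimum.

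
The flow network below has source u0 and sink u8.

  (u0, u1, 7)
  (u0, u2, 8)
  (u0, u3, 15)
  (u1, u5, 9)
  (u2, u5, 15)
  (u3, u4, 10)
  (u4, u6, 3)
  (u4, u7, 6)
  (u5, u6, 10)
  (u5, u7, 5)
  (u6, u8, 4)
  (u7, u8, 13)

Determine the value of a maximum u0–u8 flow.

Augment u0→u1→u5→u6→u8: bottleneck 4, flow now 4.
Augment u0→u1→u5→u7→u8: bottleneck 3, flow now 7.
Augment u0→u2→u5→u7→u8: bottleneck 2, flow now 9.
Augment u0→u3→u4→u7→u8: bottleneck 6, flow now 15.
No augmenting path remains; maximum flow = 15.
In the residual graph, reachable from u0: {u0, u1, u2, u3, u4, u5, u6}.
Min-cut edges: u4→u7 (6), u5→u7 (5), u6→u8 (4); capacity 6 + 5 + 4 = 15.
This cut is saturated, so no flow can exceed 15.

15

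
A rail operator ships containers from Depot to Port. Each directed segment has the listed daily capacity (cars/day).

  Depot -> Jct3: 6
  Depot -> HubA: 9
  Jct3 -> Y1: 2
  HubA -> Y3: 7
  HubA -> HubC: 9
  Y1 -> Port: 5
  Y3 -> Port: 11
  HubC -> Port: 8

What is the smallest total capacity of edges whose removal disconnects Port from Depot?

11

Augment Depot→Jct3→Y1→Port: bottleneck 2, flow now 2.
Augment Depot→HubA→Y3→Port: bottleneck 7, flow now 9.
Augment Depot→HubA→HubC→Port: bottleneck 2, flow now 11.
No augmenting path remains; maximum flow = 11.
By max-flow min-cut, the minimum cut capacity equals the max flow.
In the residual graph, reachable from Depot: {Depot, Jct3}.
Min-cut edges: Depot→HubA (9), Jct3→Y1 (2); capacity 9 + 2 = 11.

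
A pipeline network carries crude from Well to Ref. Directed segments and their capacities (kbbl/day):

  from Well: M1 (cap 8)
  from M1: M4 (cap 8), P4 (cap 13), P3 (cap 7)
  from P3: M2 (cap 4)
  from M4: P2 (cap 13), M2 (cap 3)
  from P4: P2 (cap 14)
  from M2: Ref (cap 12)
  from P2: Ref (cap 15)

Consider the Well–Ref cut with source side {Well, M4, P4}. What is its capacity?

Edges leaving {Well, M4, P4}: Well→M1 (8), M4→M2 (3), M4→P2 (13), P4→P2 (14).
Cut capacity = 8 + 3 + 13 + 14 = 38.

38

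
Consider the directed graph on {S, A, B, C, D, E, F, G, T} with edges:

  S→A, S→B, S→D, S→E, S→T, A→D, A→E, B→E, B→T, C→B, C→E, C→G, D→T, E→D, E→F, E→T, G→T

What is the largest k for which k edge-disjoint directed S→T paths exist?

Assign every edge capacity 1; by Menger, the answer equals the max flow.
Path S→T (+1); total 1.
Path S→B→T (+1); total 2.
Path S→D→T (+1); total 3.
Path S→E→T (+1); total 4.
No residual S→T path; max flow = 4.
Certifying cut of size 4: {D→T, E→T, S→B, S→T}.

4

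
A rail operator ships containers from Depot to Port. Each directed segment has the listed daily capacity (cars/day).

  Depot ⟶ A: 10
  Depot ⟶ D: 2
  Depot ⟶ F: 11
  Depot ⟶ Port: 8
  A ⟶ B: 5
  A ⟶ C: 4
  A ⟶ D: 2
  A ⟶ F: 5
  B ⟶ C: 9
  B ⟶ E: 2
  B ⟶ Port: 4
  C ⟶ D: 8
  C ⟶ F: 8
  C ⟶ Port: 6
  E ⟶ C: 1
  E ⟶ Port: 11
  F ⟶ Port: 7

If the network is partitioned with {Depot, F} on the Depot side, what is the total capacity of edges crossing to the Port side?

Edges leaving {Depot, F}: Depot→A (10), Depot→D (2), Depot→Port (8), F→Port (7).
Cut capacity = 10 + 2 + 8 + 7 = 27.

27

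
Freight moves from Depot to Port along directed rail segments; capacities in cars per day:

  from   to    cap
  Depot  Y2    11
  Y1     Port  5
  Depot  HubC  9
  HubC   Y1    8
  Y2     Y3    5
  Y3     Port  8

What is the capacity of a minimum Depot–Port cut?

10

Augment Depot→Y2→Y3→Port: bottleneck 5, flow now 5.
Augment Depot→HubC→Y1→Port: bottleneck 5, flow now 10.
No augmenting path remains; maximum flow = 10.
By max-flow min-cut, the minimum cut capacity equals the max flow.
In the residual graph, reachable from Depot: {Depot, Y2, HubC, Y1}.
Min-cut edges: Y2→Y3 (5), Y1→Port (5); capacity 5 + 5 = 10.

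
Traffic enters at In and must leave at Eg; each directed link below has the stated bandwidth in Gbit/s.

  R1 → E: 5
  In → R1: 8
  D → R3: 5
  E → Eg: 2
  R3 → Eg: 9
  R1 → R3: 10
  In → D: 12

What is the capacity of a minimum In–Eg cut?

11

Augment In→R1→R3→Eg: bottleneck 8, flow now 8.
Augment In→D→R3→Eg: bottleneck 1, flow now 9.
Augment In→D→R3→R1→E→Eg: bottleneck 2, flow now 11. (uses reverse residual edge)
No augmenting path remains; maximum flow = 11.
By max-flow min-cut, the minimum cut capacity equals the max flow.
In the residual graph, reachable from In: {In, R1, D, R3, E}.
Min-cut edges: R3→Eg (9), E→Eg (2); capacity 9 + 2 = 11.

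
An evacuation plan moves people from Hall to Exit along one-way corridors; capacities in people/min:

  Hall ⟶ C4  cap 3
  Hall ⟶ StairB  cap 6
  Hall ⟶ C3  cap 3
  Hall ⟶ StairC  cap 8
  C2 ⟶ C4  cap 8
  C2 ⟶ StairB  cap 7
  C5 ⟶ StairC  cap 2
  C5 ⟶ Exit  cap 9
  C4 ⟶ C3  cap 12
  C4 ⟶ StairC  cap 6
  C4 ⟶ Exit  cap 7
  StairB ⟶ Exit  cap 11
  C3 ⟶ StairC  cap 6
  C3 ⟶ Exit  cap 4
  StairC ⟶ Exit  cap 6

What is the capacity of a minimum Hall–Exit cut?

18

Augment Hall→C4→Exit: bottleneck 3, flow now 3.
Augment Hall→StairB→Exit: bottleneck 6, flow now 9.
Augment Hall→C3→Exit: bottleneck 3, flow now 12.
Augment Hall→StairC→Exit: bottleneck 6, flow now 18.
No augmenting path remains; maximum flow = 18.
By max-flow min-cut, the minimum cut capacity equals the max flow.
In the residual graph, reachable from Hall: {Hall, StairC}.
Min-cut edges: Hall→C4 (3), Hall→StairB (6), Hall→C3 (3), StairC→Exit (6); capacity 3 + 6 + 3 + 6 = 18.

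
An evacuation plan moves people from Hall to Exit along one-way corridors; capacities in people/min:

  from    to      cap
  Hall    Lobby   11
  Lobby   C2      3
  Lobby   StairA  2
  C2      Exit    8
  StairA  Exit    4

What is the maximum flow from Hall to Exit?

Augment Hall→Lobby→C2→Exit: bottleneck 3, flow now 3.
Augment Hall→Lobby→StairA→Exit: bottleneck 2, flow now 5.
No augmenting path remains; maximum flow = 5.
In the residual graph, reachable from Hall: {Hall, Lobby}.
Min-cut edges: Lobby→C2 (3), Lobby→StairA (2); capacity 3 + 2 = 5.
This cut is saturated, so no flow can exceed 5.

5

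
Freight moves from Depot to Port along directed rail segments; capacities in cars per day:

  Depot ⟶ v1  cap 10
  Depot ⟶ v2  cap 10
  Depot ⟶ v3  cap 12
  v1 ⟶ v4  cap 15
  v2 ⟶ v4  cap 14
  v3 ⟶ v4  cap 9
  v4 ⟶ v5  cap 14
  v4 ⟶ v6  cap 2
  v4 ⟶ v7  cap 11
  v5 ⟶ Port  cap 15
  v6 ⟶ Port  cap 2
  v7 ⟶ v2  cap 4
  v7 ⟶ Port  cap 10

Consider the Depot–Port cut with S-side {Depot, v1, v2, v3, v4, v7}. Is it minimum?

Given cut capacity: 14 + 2 + 10 = 26.
Augment Depot→v1→v4→v5→Port: bottleneck 10, flow now 10.
Augment Depot→v2→v4→v5→Port: bottleneck 4, flow now 14.
Augment Depot→v2→v4→v6→Port: bottleneck 2, flow now 16.
Augment Depot→v2→v4→v7→Port: bottleneck 4, flow now 20.
Augment Depot→v3→v4→v7→Port: bottleneck 6, flow now 26.
No augmenting path remains; maximum flow = 26.
Cut capacity 26 equals the max flow, so it is a minimum cut.

Yes — it is a minimum cut (capacity 26).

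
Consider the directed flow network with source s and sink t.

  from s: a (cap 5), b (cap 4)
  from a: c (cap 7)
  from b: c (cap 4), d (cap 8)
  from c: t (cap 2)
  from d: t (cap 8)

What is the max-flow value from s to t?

Augment s→a→c→t: bottleneck 2, flow now 2.
Augment s→b→d→t: bottleneck 4, flow now 6.
No augmenting path remains; maximum flow = 6.
In the residual graph, reachable from s: {s, a, c}.
Min-cut edges: s→b (4), c→t (2); capacity 4 + 2 = 6.
This cut is saturated, so no flow can exceed 6.

6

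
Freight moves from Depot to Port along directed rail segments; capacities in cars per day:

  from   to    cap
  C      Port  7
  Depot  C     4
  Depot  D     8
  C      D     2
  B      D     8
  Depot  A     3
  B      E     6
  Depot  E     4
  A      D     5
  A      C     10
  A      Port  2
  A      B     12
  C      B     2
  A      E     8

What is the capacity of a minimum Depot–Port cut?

Augment Depot→A→Port: bottleneck 2, flow now 2.
Augment Depot→C→Port: bottleneck 4, flow now 6.
Augment Depot→A→C→Port: bottleneck 1, flow now 7.
No augmenting path remains; maximum flow = 7.
By max-flow min-cut, the minimum cut capacity equals the max flow.
In the residual graph, reachable from Depot: {Depot, D, E}.
Min-cut edges: Depot→A (3), Depot→C (4); capacity 3 + 4 = 7.

7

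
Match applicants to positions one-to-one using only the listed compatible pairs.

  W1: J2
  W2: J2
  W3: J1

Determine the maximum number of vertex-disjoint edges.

Unit-capacity flow: source→left, listed edges, right→sink; max matching = max flow.
Augmenting path W1→J2 (+1); matched 1.
Augmenting path W3→J1 (+1); matched 2.
No augmenting path remains; maximum matching = 2.
König certificate: {W3, J2} is a vertex cover of size 2 (every listed pair touches it), so no matching can be larger.

2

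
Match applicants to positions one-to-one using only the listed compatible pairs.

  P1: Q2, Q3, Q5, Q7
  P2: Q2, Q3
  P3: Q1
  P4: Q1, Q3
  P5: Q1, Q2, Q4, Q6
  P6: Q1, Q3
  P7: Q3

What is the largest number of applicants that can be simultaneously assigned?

Unit-capacity flow: source→left, listed edges, right→sink; max matching = max flow.
Augmenting path P1→Q2 (+1); matched 1.
Augmenting path P2→Q3 (+1); matched 2.
Augmenting path P3→Q1 (+1); matched 3.
Augmenting path P5→Q4 (+1); matched 4.
Augmenting path P4→Q3→P2→Q2→P1→Q5 (+1); matched 5.
No augmenting path remains; maximum matching = 5.
König certificate: {P1, P2, P5, Q1, Q3} is a vertex cover of size 5 (every listed pair touches it), so no matching can be larger.

5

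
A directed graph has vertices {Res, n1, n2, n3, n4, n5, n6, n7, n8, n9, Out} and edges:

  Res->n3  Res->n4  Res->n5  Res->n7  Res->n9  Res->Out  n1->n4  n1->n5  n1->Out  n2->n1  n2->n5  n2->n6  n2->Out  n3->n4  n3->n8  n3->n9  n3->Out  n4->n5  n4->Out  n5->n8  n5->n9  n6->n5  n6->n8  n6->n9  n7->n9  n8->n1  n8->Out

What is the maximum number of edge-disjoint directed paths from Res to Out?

4

Assign every edge capacity 1; by Menger, the answer equals the max flow.
Path Res→Out (+1); total 1.
Path Res→n3→Out (+1); total 2.
Path Res→n4→Out (+1); total 3.
Path Res→n5→n8→Out (+1); total 4.
No residual Res→Out path; max flow = 4.
Certifying cut of size 4: {Res→Out, Res→n3, Res→n4, Res→n5}.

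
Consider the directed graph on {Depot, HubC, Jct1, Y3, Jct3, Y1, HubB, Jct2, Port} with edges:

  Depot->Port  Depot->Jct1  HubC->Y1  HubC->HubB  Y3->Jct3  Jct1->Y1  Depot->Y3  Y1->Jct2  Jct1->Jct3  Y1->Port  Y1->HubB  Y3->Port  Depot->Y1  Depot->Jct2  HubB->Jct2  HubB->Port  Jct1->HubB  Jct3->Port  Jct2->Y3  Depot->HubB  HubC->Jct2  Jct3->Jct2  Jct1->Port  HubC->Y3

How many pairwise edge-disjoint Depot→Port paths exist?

6

Assign every edge capacity 1; by Menger, the answer equals the max flow.
Path Depot→Port (+1); total 1.
Path Depot→Jct1→Port (+1); total 2.
Path Depot→Y3→Port (+1); total 3.
Path Depot→Y1→Port (+1); total 4.
Path Depot→HubB→Port (+1); total 5.
Path Depot→Jct2→Y3→Jct3→Port (+1); total 6.
No residual Depot→Port path; max flow = 6.
Certifying cut of size 6: {Depot→HubB, Depot→Jct1, Depot→Jct2, Depot→Port, Depot→Y1, Depot→Y3}.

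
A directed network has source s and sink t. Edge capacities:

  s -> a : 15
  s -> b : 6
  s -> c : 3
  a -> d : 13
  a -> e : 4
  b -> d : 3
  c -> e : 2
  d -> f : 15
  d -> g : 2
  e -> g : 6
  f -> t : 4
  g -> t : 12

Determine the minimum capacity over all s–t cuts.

Augment s→a→d→f→t: bottleneck 4, flow now 4.
Augment s→a→d→g→t: bottleneck 2, flow now 6.
Augment s→a→e→g→t: bottleneck 4, flow now 10.
Augment s→c→e→g→t: bottleneck 2, flow now 12.
No augmenting path remains; maximum flow = 12.
By max-flow min-cut, the minimum cut capacity equals the max flow.
In the residual graph, reachable from s: {s, a, b, c, d, f}.
Min-cut edges: a→e (4), c→e (2), d→g (2), f→t (4); capacity 4 + 2 + 2 + 4 = 12.

12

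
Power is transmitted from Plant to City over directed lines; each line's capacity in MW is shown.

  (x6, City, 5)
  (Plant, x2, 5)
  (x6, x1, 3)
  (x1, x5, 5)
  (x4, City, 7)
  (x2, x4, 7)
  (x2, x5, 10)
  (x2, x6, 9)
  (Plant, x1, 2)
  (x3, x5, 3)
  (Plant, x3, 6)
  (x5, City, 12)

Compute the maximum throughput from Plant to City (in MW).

10

Augment Plant→x1→x5→City: bottleneck 2, flow now 2.
Augment Plant→x2→x4→City: bottleneck 5, flow now 7.
Augment Plant→x3→x5→City: bottleneck 3, flow now 10.
No augmenting path remains; maximum flow = 10.
In the residual graph, reachable from Plant: {Plant, x3}.
Min-cut edges: Plant→x1 (2), Plant→x2 (5), x3→x5 (3); capacity 2 + 5 + 3 = 10.
This cut is saturated, so no flow can exceed 10.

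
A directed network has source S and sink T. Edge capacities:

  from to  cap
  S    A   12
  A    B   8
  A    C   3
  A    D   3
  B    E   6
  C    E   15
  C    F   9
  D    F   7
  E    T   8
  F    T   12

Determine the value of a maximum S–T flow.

Augment S→A→B→E→T: bottleneck 6, flow now 6.
Augment S→A→C→E→T: bottleneck 2, flow now 8.
Augment S→A→C→F→T: bottleneck 1, flow now 9.
Augment S→A→D→F→T: bottleneck 3, flow now 12.
No augmenting path remains; maximum flow = 12.
In the residual graph, reachable from S: {S}.
Min-cut edges: S→A (12); capacity 12 = 12.
This cut is saturated, so no flow can exceed 12.

12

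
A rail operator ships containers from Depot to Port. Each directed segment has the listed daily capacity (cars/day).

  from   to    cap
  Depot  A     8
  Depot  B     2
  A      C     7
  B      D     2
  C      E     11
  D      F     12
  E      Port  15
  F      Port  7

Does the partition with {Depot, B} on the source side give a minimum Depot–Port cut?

No — its capacity is 10, but the minimum cut has capacity 9.

Given cut capacity: 8 + 2 = 10.
Augment Depot→A→C→E→Port: bottleneck 7, flow now 7.
Augment Depot→B→D→F→Port: bottleneck 2, flow now 9.
No augmenting path remains; maximum flow = 9.
In the residual graph, reachable from Depot: {Depot, A}.
Min-cut edges: Depot→B (2), A→C (7); capacity 2 + 7 = 9.
Cut capacity 10 exceeds the max flow 9, so it is not minimum.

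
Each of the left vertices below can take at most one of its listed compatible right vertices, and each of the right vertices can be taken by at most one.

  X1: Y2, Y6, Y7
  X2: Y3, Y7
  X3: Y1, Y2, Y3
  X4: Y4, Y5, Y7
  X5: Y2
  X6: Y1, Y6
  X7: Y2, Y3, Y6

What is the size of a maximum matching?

Unit-capacity flow: source→left, listed edges, right→sink; max matching = max flow.
Augmenting path X1→Y2 (+1); matched 1.
Augmenting path X2→Y3 (+1); matched 2.
Augmenting path X3→Y1 (+1); matched 3.
Augmenting path X4→Y4 (+1); matched 4.
Augmenting path X6→Y6 (+1); matched 5.
Augmenting path X5→Y2→X1→Y7 (+1); matched 6.
No augmenting path remains; maximum matching = 6.
König certificate: {X4, Y1, Y2, Y3, Y6, Y7} is a vertex cover of size 6 (every listed pair touches it), so no matching can be larger.

6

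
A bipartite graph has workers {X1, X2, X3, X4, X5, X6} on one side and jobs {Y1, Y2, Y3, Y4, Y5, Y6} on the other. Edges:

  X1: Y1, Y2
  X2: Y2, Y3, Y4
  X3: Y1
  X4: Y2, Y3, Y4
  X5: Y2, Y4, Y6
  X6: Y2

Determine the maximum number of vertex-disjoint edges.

5

Unit-capacity flow: source→left, listed edges, right→sink; max matching = max flow.
Augmenting path X1→Y1 (+1); matched 1.
Augmenting path X2→Y2 (+1); matched 2.
Augmenting path X4→Y3 (+1); matched 3.
Augmenting path X5→Y4 (+1); matched 4.
Augmenting path X6→Y2→X2→Y4→X5→Y6 (+1); matched 5.
No augmenting path remains; maximum matching = 5.
König certificate: {X2, X4, X5, Y1, Y2} is a vertex cover of size 5 (every listed pair touches it), so no matching can be larger.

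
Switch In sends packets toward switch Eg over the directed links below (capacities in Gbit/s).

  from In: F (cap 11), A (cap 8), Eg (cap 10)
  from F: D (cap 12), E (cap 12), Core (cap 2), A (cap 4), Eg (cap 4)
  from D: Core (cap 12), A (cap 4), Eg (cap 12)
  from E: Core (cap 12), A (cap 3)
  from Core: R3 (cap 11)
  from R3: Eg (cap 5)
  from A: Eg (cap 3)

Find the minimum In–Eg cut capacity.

24

Augment In→Eg: bottleneck 10, flow now 10.
Augment In→F→Eg: bottleneck 4, flow now 14.
Augment In→A→Eg: bottleneck 3, flow now 17.
Augment In→F→D→Eg: bottleneck 7, flow now 24.
No augmenting path remains; maximum flow = 24.
By max-flow min-cut, the minimum cut capacity equals the max flow.
In the residual graph, reachable from In: {In, A}.
Min-cut edges: In→F (11), In→Eg (10), A→Eg (3); capacity 11 + 10 + 3 = 24.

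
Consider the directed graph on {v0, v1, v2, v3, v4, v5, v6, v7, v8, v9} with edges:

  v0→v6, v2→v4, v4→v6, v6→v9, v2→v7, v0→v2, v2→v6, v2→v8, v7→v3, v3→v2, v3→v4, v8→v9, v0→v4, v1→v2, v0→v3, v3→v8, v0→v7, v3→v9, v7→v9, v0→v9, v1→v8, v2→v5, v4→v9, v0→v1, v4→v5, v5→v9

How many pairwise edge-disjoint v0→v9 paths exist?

Assign every edge capacity 1; by Menger, the answer equals the max flow.
Path v0→v9 (+1); total 1.
Path v0→v3→v9 (+1); total 2.
Path v0→v4→v9 (+1); total 3.
Path v0→v6→v9 (+1); total 4.
Path v0→v7→v9 (+1); total 5.
Path v0→v1→v8→v9 (+1); total 6.
Path v0→v2→v5→v9 (+1); total 7.
No residual v0→v9 path; max flow = 7.
Certifying cut of size 7: {v0→v1, v0→v2, v0→v3, v0→v4, v0→v6, v0→v7, v0→v9}.

7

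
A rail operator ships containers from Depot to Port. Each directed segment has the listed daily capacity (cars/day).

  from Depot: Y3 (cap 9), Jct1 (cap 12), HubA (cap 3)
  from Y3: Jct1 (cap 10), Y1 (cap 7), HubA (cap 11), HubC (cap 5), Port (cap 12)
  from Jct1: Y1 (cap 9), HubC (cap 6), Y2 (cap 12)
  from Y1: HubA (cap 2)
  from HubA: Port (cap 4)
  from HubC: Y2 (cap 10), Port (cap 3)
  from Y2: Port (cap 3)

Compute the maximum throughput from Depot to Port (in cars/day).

Augment Depot→Y3→Port: bottleneck 9, flow now 9.
Augment Depot→HubA→Port: bottleneck 3, flow now 12.
Augment Depot→Jct1→HubC→Port: bottleneck 3, flow now 15.
Augment Depot→Jct1→Y2→Port: bottleneck 3, flow now 18.
Augment Depot→Jct1→Y1→HubA→Port: bottleneck 1, flow now 19.
No augmenting path remains; maximum flow = 19.
In the residual graph, reachable from Depot: {Depot, Jct1, Y1, HubA, HubC, Y2}.
Min-cut edges: Depot→Y3 (9), HubA→Port (4), HubC→Port (3), Y2→Port (3); capacity 9 + 4 + 3 + 3 = 19.
This cut is saturated, so no flow can exceed 19.

19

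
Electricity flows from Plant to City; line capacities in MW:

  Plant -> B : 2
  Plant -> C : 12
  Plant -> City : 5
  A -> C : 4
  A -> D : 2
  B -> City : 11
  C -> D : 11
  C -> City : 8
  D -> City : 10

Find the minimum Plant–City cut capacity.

19

Augment Plant→City: bottleneck 5, flow now 5.
Augment Plant→B→City: bottleneck 2, flow now 7.
Augment Plant→C→City: bottleneck 8, flow now 15.
Augment Plant→C→D→City: bottleneck 4, flow now 19.
No augmenting path remains; maximum flow = 19.
By max-flow min-cut, the minimum cut capacity equals the max flow.
In the residual graph, reachable from Plant: {Plant}.
Min-cut edges: Plant→B (2), Plant→C (12), Plant→City (5); capacity 2 + 12 + 5 = 19.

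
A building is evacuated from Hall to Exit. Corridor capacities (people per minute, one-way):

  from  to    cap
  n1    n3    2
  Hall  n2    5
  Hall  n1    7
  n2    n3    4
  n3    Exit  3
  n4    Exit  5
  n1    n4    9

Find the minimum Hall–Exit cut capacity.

8

Augment Hall→n1→n3→Exit: bottleneck 2, flow now 2.
Augment Hall→n1→n4→Exit: bottleneck 5, flow now 7.
Augment Hall→n2→n3→Exit: bottleneck 1, flow now 8.
No augmenting path remains; maximum flow = 8.
By max-flow min-cut, the minimum cut capacity equals the max flow.
In the residual graph, reachable from Hall: {Hall, n1, n2, n3, n4}.
Min-cut edges: n3→Exit (3), n4→Exit (5); capacity 3 + 5 = 8.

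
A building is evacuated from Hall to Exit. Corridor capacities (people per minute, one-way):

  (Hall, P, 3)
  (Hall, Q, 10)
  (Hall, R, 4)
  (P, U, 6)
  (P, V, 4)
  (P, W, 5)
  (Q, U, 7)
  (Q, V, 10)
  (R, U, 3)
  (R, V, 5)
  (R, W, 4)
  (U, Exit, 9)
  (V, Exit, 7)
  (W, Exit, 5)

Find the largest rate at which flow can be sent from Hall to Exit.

Augment Hall→P→U→Exit: bottleneck 3, flow now 3.
Augment Hall→Q→U→Exit: bottleneck 6, flow now 9.
Augment Hall→Q→V→Exit: bottleneck 4, flow now 13.
Augment Hall→R→V→Exit: bottleneck 3, flow now 16.
Augment Hall→R→W→Exit: bottleneck 1, flow now 17.
No augmenting path remains; maximum flow = 17.
In the residual graph, reachable from Hall: {Hall}.
Min-cut edges: Hall→P (3), Hall→Q (10), Hall→R (4); capacity 3 + 10 + 4 = 17.
This cut is saturated, so no flow can exceed 17.

17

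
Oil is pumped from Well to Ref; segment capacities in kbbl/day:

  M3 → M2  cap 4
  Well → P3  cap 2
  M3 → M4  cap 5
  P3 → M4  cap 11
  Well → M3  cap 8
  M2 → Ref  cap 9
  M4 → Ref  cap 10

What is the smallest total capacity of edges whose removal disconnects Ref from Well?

Augment Well→M3→M4→Ref: bottleneck 5, flow now 5.
Augment Well→M3→M2→Ref: bottleneck 3, flow now 8.
Augment Well→P3→M4→Ref: bottleneck 2, flow now 10.
No augmenting path remains; maximum flow = 10.
By max-flow min-cut, the minimum cut capacity equals the max flow.
In the residual graph, reachable from Well: {Well}.
Min-cut edges: Well→M3 (8), Well→P3 (2); capacity 8 + 2 = 10.

10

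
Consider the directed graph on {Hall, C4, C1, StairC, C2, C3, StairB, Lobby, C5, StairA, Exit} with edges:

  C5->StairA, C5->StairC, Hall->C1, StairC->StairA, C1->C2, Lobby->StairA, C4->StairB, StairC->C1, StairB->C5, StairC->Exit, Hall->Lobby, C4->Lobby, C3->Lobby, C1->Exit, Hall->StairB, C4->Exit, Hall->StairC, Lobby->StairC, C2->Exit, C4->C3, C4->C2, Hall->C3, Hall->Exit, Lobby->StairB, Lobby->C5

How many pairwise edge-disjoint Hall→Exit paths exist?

4

Assign every edge capacity 1; by Menger, the answer equals the max flow.
Path Hall→Exit (+1); total 1.
Path Hall→C1→Exit (+1); total 2.
Path Hall→StairC→Exit (+1); total 3.
Path Hall→Lobby→StairC→C1→C2→Exit (+1); total 4.
No residual Hall→Exit path; max flow = 4.
Certifying cut of size 4: {Hall→C1, Hall→Exit, StairC→C1, StairC→Exit}.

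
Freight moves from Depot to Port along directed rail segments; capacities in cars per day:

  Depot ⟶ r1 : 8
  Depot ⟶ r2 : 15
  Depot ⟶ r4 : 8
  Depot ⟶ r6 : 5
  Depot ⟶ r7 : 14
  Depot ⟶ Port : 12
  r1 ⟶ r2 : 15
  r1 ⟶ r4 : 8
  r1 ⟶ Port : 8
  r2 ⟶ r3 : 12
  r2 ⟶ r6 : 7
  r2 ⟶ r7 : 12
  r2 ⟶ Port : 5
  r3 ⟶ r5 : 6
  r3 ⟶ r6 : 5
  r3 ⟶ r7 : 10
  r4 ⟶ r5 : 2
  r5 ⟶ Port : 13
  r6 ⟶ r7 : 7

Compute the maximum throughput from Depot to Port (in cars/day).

33

Augment Depot→Port: bottleneck 12, flow now 12.
Augment Depot→r1→Port: bottleneck 8, flow now 20.
Augment Depot→r2→Port: bottleneck 5, flow now 25.
Augment Depot→r4→r5→Port: bottleneck 2, flow now 27.
Augment Depot→r2→r3→r5→Port: bottleneck 6, flow now 33.
No augmenting path remains; maximum flow = 33.
In the residual graph, reachable from Depot: {Depot, r2, r3, r4, r6, r7}.
Min-cut edges: Depot→r1 (8), Depot→Port (12), r2→Port (5), r3→r5 (6), r4→r5 (2); capacity 8 + 12 + 5 + 6 + 2 = 33.
This cut is saturated, so no flow can exceed 33.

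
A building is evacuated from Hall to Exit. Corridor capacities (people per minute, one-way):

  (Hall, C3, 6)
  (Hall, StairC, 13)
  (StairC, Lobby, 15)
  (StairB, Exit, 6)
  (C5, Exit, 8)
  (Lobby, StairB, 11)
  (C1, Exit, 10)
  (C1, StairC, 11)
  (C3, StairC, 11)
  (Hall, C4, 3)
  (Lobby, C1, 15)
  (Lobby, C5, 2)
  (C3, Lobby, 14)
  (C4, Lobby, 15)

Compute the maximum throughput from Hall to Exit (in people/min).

Augment Hall→C3→Lobby→StairB→Exit: bottleneck 6, flow now 6.
Augment Hall→C4→Lobby→C1→Exit: bottleneck 3, flow now 9.
Augment Hall→StairC→Lobby→C1→Exit: bottleneck 7, flow now 16.
Augment Hall→StairC→Lobby→C5→Exit: bottleneck 2, flow now 18.
No augmenting path remains; maximum flow = 18.
In the residual graph, reachable from Hall: {Hall, C3, C4, StairC, Lobby, StairB, C1}.
Min-cut edges: Lobby→C5 (2), StairB→Exit (6), C1→Exit (10); capacity 2 + 6 + 10 = 18.
This cut is saturated, so no flow can exceed 18.

18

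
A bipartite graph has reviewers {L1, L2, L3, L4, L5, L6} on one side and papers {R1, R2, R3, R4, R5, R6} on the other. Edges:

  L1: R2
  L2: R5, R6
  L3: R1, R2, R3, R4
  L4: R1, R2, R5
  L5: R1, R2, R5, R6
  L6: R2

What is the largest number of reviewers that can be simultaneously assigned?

5

Unit-capacity flow: source→left, listed edges, right→sink; max matching = max flow.
Augmenting path L1→R2 (+1); matched 1.
Augmenting path L2→R5 (+1); matched 2.
Augmenting path L3→R1 (+1); matched 3.
Augmenting path L5→R6 (+1); matched 4.
Augmenting path L4→R1→L3→R3 (+1); matched 5.
No augmenting path remains; maximum matching = 5.
König certificate: {L2, L3, L4, L5, R2} is a vertex cover of size 5 (every listed pair touches it), so no matching can be larger.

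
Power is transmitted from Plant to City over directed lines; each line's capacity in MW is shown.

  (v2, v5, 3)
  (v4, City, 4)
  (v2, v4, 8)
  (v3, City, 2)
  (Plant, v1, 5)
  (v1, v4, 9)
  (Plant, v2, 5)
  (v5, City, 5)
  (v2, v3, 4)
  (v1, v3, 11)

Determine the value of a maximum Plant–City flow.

Augment Plant→v1→v3→City: bottleneck 2, flow now 2.
Augment Plant→v1→v4→City: bottleneck 3, flow now 5.
Augment Plant→v2→v4→City: bottleneck 1, flow now 6.
Augment Plant→v2→v5→City: bottleneck 3, flow now 9.
No augmenting path remains; maximum flow = 9.
In the residual graph, reachable from Plant: {Plant, v1, v2, v3, v4}.
Min-cut edges: v2→v5 (3), v3→City (2), v4→City (4); capacity 3 + 2 + 4 = 9.
This cut is saturated, so no flow can exceed 9.

9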